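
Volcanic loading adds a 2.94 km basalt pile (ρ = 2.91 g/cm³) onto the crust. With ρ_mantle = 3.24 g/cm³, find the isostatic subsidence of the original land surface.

Subaerial loading: s = t ρ_load / ρ_m.
s = 2.94 km × 2.91/3.24 = 2.64 km.

2.64 km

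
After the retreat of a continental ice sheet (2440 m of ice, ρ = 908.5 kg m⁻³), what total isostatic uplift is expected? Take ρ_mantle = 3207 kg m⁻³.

691 m

Removing the load lets mantle flow back in; uplift u satisfies ρ_ice t = ρ_m u.
u = t ρ_ice/ρ_m = 2440 m × 908.5/3207 = 691 m.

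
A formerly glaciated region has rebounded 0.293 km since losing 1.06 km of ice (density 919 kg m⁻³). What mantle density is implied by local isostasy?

3320 kg m⁻³

ρ_m = ρ_ice t / u = 919 × 1.06 km/0.293 km = 3320 kg m⁻³.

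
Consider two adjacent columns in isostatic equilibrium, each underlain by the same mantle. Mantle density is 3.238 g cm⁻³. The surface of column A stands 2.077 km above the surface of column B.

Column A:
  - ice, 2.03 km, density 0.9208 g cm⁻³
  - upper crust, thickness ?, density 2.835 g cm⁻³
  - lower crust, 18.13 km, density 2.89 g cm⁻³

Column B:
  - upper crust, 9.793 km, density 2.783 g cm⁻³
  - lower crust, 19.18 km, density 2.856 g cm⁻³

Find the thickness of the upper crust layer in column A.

Take the compensation level at the base of the deeper column (depth z_c below the surface of column A) and equate Σ ρ_i t_i down to z_c; mantle fills any gap and the z_c terms cancel.
Column A: 2.03×0.9208 + x×2.835 + 18.13×2.89 + (z_c − 20.16 − x)×3.238
Column B: 2.077×0 + 9.793×2.783 + 19.18×2.856 + (z_c − 2.077 − 28.973)×3.238
The z_c×3.238 term appears on both sides and cancels. Collect the known terms of each column as K = Σ(ρt)_known − 3.238 × (depth of known layers): K_A = 54.264924 − 3.238×20.16 = −11.013156; K_B = 82.031999 − 3.238×(2.077 + 28.973) = −18.507901.
Balance: K_A − x×(3.238 − 2.835) = K_B, so x = (K_A − K_B)/(3.238 − 2.835) = 7.49474/0.403 = 18.6 km.

18.6 km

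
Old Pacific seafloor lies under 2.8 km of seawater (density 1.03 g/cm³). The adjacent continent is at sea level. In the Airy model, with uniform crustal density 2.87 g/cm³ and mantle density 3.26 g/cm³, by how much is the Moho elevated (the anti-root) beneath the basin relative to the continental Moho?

In Airy isostatic equilibrium: replacing crust with seawater at the top is compensated by replacing crust with mantle at the base: d (ρ_c − ρ_w) = a (ρ_m − ρ_c).
a = d (ρ_c − ρ_w)/(ρ_m − ρ_c) = 2.8 km × 1.84/0.39 = 13.2 km.

13.2 km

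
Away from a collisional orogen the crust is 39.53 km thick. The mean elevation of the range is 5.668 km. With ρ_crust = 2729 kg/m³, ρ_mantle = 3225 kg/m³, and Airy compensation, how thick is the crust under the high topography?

Root depth r = h ρ_c / (ρ_m − ρ_c) = 5.668 km × 2729 / 496 = 31.19 km.
Total thickness = T + h + r = 39.53 km + 5.668 km + 31.19 km = 76.4 km.

76.4 km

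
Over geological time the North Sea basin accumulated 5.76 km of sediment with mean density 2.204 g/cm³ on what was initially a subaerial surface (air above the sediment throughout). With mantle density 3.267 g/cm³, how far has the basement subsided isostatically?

Subaerial load: s = t ρ_sed / ρ_m = 5.76 km × 2.204/3.267 = 3.89 km.

3.89 km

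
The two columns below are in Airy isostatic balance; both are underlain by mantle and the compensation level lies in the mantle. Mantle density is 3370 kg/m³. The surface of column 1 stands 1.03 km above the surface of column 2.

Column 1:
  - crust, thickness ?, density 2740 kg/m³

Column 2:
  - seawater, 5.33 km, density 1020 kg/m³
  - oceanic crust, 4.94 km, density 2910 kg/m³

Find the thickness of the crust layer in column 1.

29 km

Take the compensation level at the base of the deeper column (depth z_c below the surface of column 1) and equate Σ ρ_i t_i down to z_c; mantle fills any gap and the z_c terms cancel.
Column 1: x×2740 + (z_c − 0 − x)×3370
Column 2: 1.03×0 + 5.33×1020 + 4.94×2910 + (z_c − 1.03 − 10.27)×3370
The z_c×3370 term appears on both sides and cancels. Collect the known terms of each column as K = Σ(ρt)_known − 3370 × (depth of known layers): K_1 = 0 − 3370×0 = 0; K_2 = 19812 − 3370×(1.03 + 10.27) = −18269.
Balance: K_1 − x×(3370 − 2740) = K_2, so x = (K_1 − K_2)/(3370 − 2740) = 18269/630 = 29 km.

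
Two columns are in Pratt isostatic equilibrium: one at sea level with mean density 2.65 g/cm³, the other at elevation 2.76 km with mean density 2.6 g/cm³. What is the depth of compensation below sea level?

ρ_ref D = ρ (D + h) → D (ρ_ref − ρ) = ρ h.
D = ρ h/(ρ_ref − ρ) = 2.6 × 2.76 km/(2.65 − 2.6) = 144 km.

144 km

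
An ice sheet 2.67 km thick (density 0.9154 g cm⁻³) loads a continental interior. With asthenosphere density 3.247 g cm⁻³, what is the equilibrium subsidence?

Balancing pressure at the compensation depth: the ice load ρ_ice t is balanced by mantle displaced below, ρ_m s.
s = t ρ_ice / ρ_m = 2.67 km × 0.9154/3.247 = 0.753 km.

0.753 km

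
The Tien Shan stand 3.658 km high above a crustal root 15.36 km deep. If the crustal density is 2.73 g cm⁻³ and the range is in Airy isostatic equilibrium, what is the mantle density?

3.38 g cm⁻³

Airy balance: ρ_c h = (ρ_m − ρ_c) r → ρ_m = ρ_c (1 + h/r).
ρ_m = 2.73 × (1 + 3.658 km/15.36 km) = 3.38 g cm⁻³.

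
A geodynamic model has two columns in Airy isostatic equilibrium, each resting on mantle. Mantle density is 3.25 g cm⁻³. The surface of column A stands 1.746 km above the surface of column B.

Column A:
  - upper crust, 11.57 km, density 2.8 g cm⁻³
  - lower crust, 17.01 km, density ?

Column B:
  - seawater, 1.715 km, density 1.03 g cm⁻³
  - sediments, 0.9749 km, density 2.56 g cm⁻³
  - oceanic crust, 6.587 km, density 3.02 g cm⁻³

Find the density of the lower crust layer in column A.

Take the compensation level at the base of the deeper column (depth z_c below the surface of column A) and equate Σ ρ_i t_i down to z_c; mantle fills any gap and the z_c terms cancel.
Column A: 11.57×2.8 + 17.01×ρ + (z_c − 28.58)×3.25
Column B: 1.746×0 + 1.715×1.03 + 0.9749×2.56 + 6.587×3.02 + (z_c − 1.746 − 9.2769)×3.25
The z_c×3.25 term appears on both sides and cancels. Collect the known terms of each column as K = Σ(ρt)_known − 3.25 × (depth of known layers): K_A = 32.396 − 3.25×28.58 = −60.489; K_B = 24.154934 − 3.25×(1.746 + 9.2769) = −11.669491.
Balance: K_A + 17.01×ρ = K_B, so ρ = (K_B − K_A)/17.01 = 48.8195/17.01 = 2.87 g cm⁻³.

2.87 g cm⁻³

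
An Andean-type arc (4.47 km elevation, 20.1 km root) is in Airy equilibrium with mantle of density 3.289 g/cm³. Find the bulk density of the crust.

ρ_c h = (ρ_m − ρ_c) r → ρ_c (h + r) = ρ_m r → ρ_c = ρ_m r / (h + r).
ρ_c = 3.289 × 20.1 km / (4.47 km + 20.1 km) = 2.69 g/cm³.

2.69 g/cm³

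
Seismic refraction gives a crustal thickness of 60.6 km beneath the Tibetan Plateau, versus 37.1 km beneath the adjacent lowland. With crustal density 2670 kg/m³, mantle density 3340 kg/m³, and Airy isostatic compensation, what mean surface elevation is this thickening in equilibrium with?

4.71 km

Excess crust Δ = 60.6 km − 37.1 km = 23.5 km, split between elevation h and root r with h + r = Δ.
Airy balance ρ_c h = (ρ_m − ρ_c) r gives r = h ρ_c/(ρ_m − ρ_c), so h (1 + ρ_c/(ρ_m − ρ_c)) = Δ, i.e. h = Δ (ρ_m − ρ_c)/ρ_m.
h = 23.5 km × 670/3340 = 4.71 km.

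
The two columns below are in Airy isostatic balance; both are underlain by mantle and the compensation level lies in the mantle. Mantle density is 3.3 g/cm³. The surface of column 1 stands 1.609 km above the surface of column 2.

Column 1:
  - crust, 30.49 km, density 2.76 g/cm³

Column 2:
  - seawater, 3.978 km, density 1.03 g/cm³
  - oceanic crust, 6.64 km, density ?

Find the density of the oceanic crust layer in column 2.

2.98 g/cm³

Take the compensation level at the base of the deeper column (depth z_c below the surface of column 1) and equate Σ ρ_i t_i down to z_c; mantle fills any gap and the z_c terms cancel.
Column 1: 30.49×2.76 + (z_c − 30.49)×3.3
Column 2: 1.609×0 + 3.978×1.03 + 6.64×ρ + (z_c − 1.609 − 10.618)×3.3
The z_c×3.3 term appears on both sides and cancels. Collect the known terms of each column as K = Σ(ρt)_known − 3.3 × (depth of known layers): K_1 = 84.1524 − 3.3×30.49 = −16.4646; K_2 = 4.09734 − 3.3×(1.609 + 10.618) = −36.25176.
Balance: K_1 = K_2 + 6.64×ρ, so ρ = (K_1 − K_2)/6.64 = 19.7872/6.64 = 2.98 g/cm³.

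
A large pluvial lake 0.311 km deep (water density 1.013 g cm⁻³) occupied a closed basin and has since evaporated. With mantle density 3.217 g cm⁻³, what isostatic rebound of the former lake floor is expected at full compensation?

0.0979 km

u = d ρ_w/ρ_m = 0.311 km × 1.013/3.217 = 0.0979 km.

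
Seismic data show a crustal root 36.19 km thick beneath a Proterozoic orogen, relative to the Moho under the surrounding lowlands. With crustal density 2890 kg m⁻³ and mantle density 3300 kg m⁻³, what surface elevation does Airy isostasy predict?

Equating mass per unit area of the two columns: ρ_c h = (ρ_m − ρ_c) r.
h = r (ρ_m − ρ_c) / ρ_c = 36.19 km × (3300 − 2890) / 2890 = 5.13 km.

5.13 km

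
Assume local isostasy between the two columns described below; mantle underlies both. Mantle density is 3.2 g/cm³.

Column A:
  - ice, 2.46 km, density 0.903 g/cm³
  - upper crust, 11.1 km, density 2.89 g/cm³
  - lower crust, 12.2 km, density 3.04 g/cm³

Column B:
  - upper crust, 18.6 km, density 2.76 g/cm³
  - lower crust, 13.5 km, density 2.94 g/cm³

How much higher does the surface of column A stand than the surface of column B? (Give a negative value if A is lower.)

For any compensation level in the mantle, the mantle terms cancel and isostasy reduces to e = (Σt_A − Σt_B) − (Σ(ρt)_A − Σ(ρt)_B) / ρ_m.
Σt_A = 25.76 km; Σt_B = 32.1 km; Σ(ρt)_A = 71.38838; Σ(ρt)_B = 91.026 (in km·g/cm³).
e = (25.76 − 32.1) − (71.38838 − 91.026) / 3.2 = −0.203 km.

−0.203 km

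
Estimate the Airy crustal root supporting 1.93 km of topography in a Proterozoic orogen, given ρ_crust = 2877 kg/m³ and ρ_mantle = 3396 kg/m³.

10.7 km

In Airy isostatic equilibrium: the weight of the topography is balanced by the buoyancy of the root, ρ_c h = (ρ_m − ρ_c) r.
r = h · ρ_c / (ρ_m − ρ_c) = 1.93 km × 2877 / (3396 − 2877) = 10.7 km.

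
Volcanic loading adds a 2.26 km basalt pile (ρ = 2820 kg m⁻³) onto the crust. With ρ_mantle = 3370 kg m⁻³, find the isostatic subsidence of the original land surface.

Subaerial loading: s = t ρ_load / ρ_m.
s = 2.26 km × 2820/3370 = 1.89 km.

1.89 km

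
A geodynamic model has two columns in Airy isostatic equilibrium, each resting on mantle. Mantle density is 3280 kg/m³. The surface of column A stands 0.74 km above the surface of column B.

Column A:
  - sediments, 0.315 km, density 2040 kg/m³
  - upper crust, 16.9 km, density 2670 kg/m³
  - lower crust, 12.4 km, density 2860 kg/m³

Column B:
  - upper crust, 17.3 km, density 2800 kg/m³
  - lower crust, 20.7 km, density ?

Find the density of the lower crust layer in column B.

3030 kg/m³

Take the compensation level at the base of the deeper column (depth z_c below the surface of column A) and equate Σ ρ_i t_i down to z_c; mantle fills any gap and the z_c terms cancel.
Column A: 0.315×2040 + 16.9×2670 + 12.4×2860 + (z_c − 29.615)×3280
Column B: 0.74×0 + 17.3×2800 + 20.7×ρ + (z_c − 0.74 − 38)×3280
The z_c×3280 term appears on both sides and cancels. Collect the known terms of each column as K = Σ(ρt)_known − 3280 × (depth of known layers): K_A = 81229.6 − 3280×29.615 = −15907.6; K_B = 48440 − 3280×(0.74 + 38) = −78627.2.
Balance: K_A = K_B + 20.7×ρ, so ρ = (K_A − K_B)/20.7 = 62719.6/20.7 = 3030 kg/m³.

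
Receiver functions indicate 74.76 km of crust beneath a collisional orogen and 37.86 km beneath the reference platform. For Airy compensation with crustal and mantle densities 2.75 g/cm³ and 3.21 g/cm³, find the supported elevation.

5.29 km

Excess crust Δ = 74.76 km − 37.86 km = 36.9 km, split between elevation h and root r with h + r = Δ.
Airy balance ρ_c h = (ρ_m − ρ_c) r gives r = h ρ_c/(ρ_m − ρ_c), so h (1 + ρ_c/(ρ_m − ρ_c)) = Δ, i.e. h = Δ (ρ_m − ρ_c)/ρ_m.
h = 36.9 km × 0.46/3.21 = 5.29 km.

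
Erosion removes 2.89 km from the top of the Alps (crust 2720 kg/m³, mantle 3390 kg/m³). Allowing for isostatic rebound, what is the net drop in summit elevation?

0.571 km

Rebound u = e ρ_c/ρ_m = 2.89 km × 2720/3390 = 2.319 km.
Net surface drop = e − u = 2.89 km − 2.319 km = e (ρ_m − ρ_c)/ρ_m = 0.571 km.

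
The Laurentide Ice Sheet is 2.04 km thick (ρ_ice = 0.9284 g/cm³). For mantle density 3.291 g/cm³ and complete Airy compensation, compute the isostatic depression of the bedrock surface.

0.575 km

For local isostatic compensation: the ice load ρ_ice t is balanced by mantle displaced below, ρ_m s.
s = t ρ_ice / ρ_m = 2.04 km × 0.9284/3.291 = 0.575 km.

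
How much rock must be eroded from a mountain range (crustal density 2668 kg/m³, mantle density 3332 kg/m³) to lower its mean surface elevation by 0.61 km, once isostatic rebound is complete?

3.06 km

Net drop Δ = e − u = e − e ρ_c/ρ_m = e (ρ_m − ρ_c)/ρ_m.
e = Δ ρ_m/(ρ_m − ρ_c) = 0.61 km × 3332/664 = 3.06 km.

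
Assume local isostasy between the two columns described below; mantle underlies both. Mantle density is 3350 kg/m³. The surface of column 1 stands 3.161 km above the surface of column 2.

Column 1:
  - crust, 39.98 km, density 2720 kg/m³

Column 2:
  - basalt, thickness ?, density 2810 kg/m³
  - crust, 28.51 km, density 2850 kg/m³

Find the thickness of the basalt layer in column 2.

Take the compensation level at the base of the deeper column (depth z_c below the surface of column 1) and equate Σ ρ_i t_i down to z_c; mantle fills any gap and the z_c terms cancel.
Column 1: 39.98×2720 + (z_c − 39.98)×3350
Column 2: 3.161×0 + x×2810 + 28.51×2850 + (z_c − 3.161 − 28.51 − x)×3350
The z_c×3350 term appears on both sides and cancels. Collect the known terms of each column as K = Σ(ρt)_known − 3350 × (depth of known layers): K_1 = 108745.6 − 3350×39.98 = −25187.4; K_2 = 81253.5 − 3350×(3.161 + 28.51) = −24844.35.
Balance: K_1 = K_2 − x×(3350 − 2810), so x = (K_2 − K_1)/(3350 − 2810) = 343.05/540 = 0.635 km.

0.635 km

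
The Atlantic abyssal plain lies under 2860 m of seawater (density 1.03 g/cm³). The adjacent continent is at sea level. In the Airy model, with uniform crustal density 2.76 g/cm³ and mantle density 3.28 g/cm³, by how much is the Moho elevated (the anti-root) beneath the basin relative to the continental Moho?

9520 m

In Airy isostatic equilibrium: replacing crust with seawater at the top is compensated by replacing crust with mantle at the base: d (ρ_c − ρ_w) = a (ρ_m − ρ_c).
a = d (ρ_c − ρ_w)/(ρ_m − ρ_c) = 2860 m × 1.73/0.52 = 9520 m.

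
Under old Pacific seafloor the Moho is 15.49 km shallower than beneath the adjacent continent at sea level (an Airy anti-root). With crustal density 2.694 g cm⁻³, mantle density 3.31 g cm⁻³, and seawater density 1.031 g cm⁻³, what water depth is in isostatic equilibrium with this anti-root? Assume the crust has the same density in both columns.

Replacing a thickness d of crust by seawater at the top must be balanced by replacing crust with mantle at the base: d (ρ_c − ρ_w) = a (ρ_m − ρ_c).
d = a (ρ_m − ρ_c)/(ρ_c − ρ_w) = 15.49 km × 0.616/1.663 = 5.74 km.

5.74 km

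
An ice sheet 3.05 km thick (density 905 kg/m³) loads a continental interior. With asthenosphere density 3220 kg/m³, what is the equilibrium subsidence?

0.857 km

For local isostatic compensation: the ice load ρ_ice t is balanced by mantle displaced below, ρ_m s.
s = t ρ_ice / ρ_m = 3.05 km × 905/3220 = 0.857 km.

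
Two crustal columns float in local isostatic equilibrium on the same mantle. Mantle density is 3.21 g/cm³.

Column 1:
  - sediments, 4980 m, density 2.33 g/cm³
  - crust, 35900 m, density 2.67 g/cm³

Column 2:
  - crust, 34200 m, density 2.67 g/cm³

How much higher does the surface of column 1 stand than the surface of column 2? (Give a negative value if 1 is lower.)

1650 m

For any compensation level in the mantle, the mantle terms cancel and isostasy reduces to e = (Σt_1 − Σt_2) − (Σ(ρt)_1 − Σ(ρt)_2) / ρ_m.
Σt_1 = 40880 m; Σt_2 = 34200 m; Σ(ρt)_1 = 107456.4; Σ(ρt)_2 = 91314 (in m·g/cm³).
e = (40880 − 34200) − (107456.4 − 91314) / 3.21 = 1650 m.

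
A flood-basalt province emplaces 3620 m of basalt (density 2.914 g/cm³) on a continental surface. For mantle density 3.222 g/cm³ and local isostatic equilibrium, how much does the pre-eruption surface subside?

Subaerial loading: s = t ρ_load / ρ_m.
s = 3620 m × 2.914/3.222 = 3270 m.

3270 m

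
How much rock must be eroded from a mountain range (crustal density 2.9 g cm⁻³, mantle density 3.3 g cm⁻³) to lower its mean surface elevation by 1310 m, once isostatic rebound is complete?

Net drop Δ = e − u = e − e ρ_c/ρ_m = e (ρ_m − ρ_c)/ρ_m.
e = Δ ρ_m/(ρ_m − ρ_c) = 1310 m × 3.3/0.4 = 10800 m.

10800 m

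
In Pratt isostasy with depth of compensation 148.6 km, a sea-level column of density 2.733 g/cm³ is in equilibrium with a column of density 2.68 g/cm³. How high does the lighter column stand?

2.94 km

ρ_ref D = ρ (D + h) → h = D (ρ_ref − ρ)/ρ.
h = 148.6 km × (2.733 − 2.68)/2.68 = 2.94 km.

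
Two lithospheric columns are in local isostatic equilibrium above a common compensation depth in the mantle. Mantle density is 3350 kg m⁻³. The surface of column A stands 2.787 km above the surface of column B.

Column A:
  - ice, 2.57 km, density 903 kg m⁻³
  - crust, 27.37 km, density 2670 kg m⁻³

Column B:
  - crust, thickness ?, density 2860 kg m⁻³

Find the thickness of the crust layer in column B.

Take the compensation level at the base of the deeper column (depth z_c below the surface of column A) and equate Σ ρ_i t_i down to z_c; mantle fills any gap and the z_c terms cancel.
Column A: 2.57×903 + 27.37×2670 + (z_c − 29.94)×3350
Column B: 2.787×0 + x×2860 + (z_c − 2.787 − 0 − x)×3350
The z_c×3350 term appears on both sides and cancels. Collect the known terms of each column as K = Σ(ρt)_known − 3350 × (depth of known layers): K_A = 75398.61 − 3350×29.94 = −24900.39; K_B = 0 − 3350×(2.787 + 0) = −9336.45.
Balance: K_A = K_B − x×(3350 − 2860), so x = (K_B − K_A)/(3350 − 2860) = 15563.9/490 = 31.8 km.

31.8 km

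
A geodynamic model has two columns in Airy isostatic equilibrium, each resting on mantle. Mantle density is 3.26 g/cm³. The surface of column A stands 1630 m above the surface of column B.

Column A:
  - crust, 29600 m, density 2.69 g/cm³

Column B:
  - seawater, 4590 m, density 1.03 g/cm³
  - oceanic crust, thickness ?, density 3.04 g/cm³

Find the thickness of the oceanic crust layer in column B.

6010 m

Take the compensation level at the base of the deeper column (depth z_c below the surface of column A) and equate Σ ρ_i t_i down to z_c; mantle fills any gap and the z_c terms cancel.
Column A: 29600×2.69 + (z_c − 29600)×3.26
Column B: 1630×0 + 4590×1.03 + x×3.04 + (z_c − 1630 − 4590 − x)×3.26
The z_c×3.26 term appears on both sides and cancels. Collect the known terms of each column as K = Σ(ρt)_known − 3.26 × (depth of known layers): K_A = 79624 − 3.26×29600 = −16872; K_B = 4727.7 − 3.26×(1630 + 4590) = −15549.5.
Balance: K_A = K_B − x×(3.26 − 3.04), so x = (K_B − K_A)/(3.26 − 3.04) = 1322.5/0.22 = 6010 m.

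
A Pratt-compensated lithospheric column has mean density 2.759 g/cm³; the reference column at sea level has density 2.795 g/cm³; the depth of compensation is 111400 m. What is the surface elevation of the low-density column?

1450 m

ρ_ref D = ρ (D + h) → h = D (ρ_ref − ρ)/ρ.
h = 111400 m × (2.795 − 2.759)/2.759 = 1450 m.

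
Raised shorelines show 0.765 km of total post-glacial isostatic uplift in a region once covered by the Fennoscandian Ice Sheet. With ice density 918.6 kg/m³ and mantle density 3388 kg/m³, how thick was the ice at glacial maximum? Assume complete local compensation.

2.82 km

u = t ρ_ice/ρ_m → t = u ρ_m/ρ_ice = 0.765 km × 3388/918.6 = 2.82 km.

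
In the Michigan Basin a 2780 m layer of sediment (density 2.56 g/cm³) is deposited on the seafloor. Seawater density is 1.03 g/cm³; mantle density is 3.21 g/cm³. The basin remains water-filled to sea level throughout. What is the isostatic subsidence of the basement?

1950 m

Submarine loading: the sediment displaces seawater, and the subsidence is in turn flooded, so s (ρ_m − ρ_w) = t (ρ_sed − ρ_w).
s = 2780 m × (2.56 − 1.03) / (3.21 − 1.03) = 1950 m.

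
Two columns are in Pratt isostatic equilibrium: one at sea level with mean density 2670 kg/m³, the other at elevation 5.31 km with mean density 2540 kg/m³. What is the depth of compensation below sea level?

104 km

ρ_ref D = ρ (D + h) → D (ρ_ref − ρ) = ρ h.
D = ρ h/(ρ_ref − ρ) = 2540 × 5.31 km/(2670 − 2540) = 104 km.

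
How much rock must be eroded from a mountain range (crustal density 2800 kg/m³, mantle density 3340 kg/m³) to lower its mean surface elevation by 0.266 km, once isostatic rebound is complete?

Net drop Δ = e − u = e − e ρ_c/ρ_m = e (ρ_m − ρ_c)/ρ_m.
e = Δ ρ_m/(ρ_m − ρ_c) = 0.266 km × 3340/540 = 1.65 km.

1.65 km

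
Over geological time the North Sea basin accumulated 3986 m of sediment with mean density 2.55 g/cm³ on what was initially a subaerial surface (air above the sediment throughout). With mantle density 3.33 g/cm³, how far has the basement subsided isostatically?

Subaerial load: s = t ρ_sed / ρ_m = 3986 m × 2.55/3.33 = 3050 m.

3050 m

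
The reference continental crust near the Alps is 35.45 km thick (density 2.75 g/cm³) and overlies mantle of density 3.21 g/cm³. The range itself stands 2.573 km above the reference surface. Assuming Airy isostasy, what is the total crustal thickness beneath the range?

Root depth r = h ρ_c / (ρ_m − ρ_c) = 2.573 km × 2.75 / 0.46 = 15.38 km.
Total thickness = T + h + r = 35.45 km + 2.573 km + 15.38 km = 53.4 km.

53.4 km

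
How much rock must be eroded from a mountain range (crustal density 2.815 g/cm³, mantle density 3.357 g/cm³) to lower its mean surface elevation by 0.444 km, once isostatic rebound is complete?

Net drop Δ = e − u = e − e ρ_c/ρ_m = e (ρ_m − ρ_c)/ρ_m.
e = Δ ρ_m/(ρ_m − ρ_c) = 0.444 km × 3.357/0.542 = 2.75 km.

2.75 km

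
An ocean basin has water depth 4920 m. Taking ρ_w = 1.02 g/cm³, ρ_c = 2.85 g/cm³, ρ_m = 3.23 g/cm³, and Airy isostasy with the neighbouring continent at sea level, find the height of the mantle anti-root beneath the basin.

23700 m

For local isostatic compensation: replacing crust with seawater at the top is compensated by replacing crust with mantle at the base: d (ρ_c − ρ_w) = a (ρ_m − ρ_c).
a = d (ρ_c − ρ_w)/(ρ_m − ρ_c) = 4920 m × 1.83/0.38 = 23700 m.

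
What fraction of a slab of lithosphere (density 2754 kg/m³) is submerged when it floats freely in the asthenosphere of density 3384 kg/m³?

0.814

Submerged fraction = ρ_obj/ρ_fluid = 2754/3384 = 0.814.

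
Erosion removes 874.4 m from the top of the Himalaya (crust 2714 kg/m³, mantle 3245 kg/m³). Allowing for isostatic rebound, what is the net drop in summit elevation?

143 m

Rebound u = e ρ_c/ρ_m = 874.4 m × 2714/3245 = 731.3 m.
Net surface drop = e − u = 874.4 m − 731.3 m = e (ρ_m − ρ_c)/ρ_m = 143 m.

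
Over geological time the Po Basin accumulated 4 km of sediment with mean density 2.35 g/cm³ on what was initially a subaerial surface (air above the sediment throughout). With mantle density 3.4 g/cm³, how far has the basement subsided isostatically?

Subaerial load: s = t ρ_sed / ρ_m = 4 km × 2.35/3.4 = 2.76 km.

2.76 km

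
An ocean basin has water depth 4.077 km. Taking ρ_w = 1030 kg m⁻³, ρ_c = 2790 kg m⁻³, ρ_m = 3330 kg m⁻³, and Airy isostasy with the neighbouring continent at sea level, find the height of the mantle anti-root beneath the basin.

Balancing pressure at the compensation depth: replacing crust with seawater at the top is compensated by replacing crust with mantle at the base: d (ρ_c − ρ_w) = a (ρ_m − ρ_c).
a = d (ρ_c − ρ_w)/(ρ_m − ρ_c) = 4.077 km × 1760/540 = 13.3 km.

13.3 km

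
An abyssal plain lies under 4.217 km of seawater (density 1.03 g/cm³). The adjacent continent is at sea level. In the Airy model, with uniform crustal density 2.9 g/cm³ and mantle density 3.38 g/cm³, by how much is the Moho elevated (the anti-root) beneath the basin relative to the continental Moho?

16.4 km

In Airy isostatic equilibrium: replacing crust with seawater at the top is compensated by replacing crust with mantle at the base: d (ρ_c − ρ_w) = a (ρ_m − ρ_c).
a = d (ρ_c − ρ_w)/(ρ_m − ρ_c) = 4.217 km × 1.87/0.48 = 16.4 km.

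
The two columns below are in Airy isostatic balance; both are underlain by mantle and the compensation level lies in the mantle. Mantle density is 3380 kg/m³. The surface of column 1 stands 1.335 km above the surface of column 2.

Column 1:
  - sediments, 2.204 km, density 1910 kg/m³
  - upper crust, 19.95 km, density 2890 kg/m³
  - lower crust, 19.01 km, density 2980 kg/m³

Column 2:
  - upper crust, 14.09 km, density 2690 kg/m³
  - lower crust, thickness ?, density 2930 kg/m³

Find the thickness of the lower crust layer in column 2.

14.2 km

Take the compensation level at the base of the deeper column (depth z_c below the surface of column 1) and equate Σ ρ_i t_i down to z_c; mantle fills any gap and the z_c terms cancel.
Column 1: 2.204×1910 + 19.95×2890 + 19.01×2980 + (z_c − 41.164)×3380
Column 2: 1.335×0 + 14.09×2690 + x×2930 + (z_c − 1.335 − 14.09 − x)×3380
The z_c×3380 term appears on both sides and cancels. Collect the known terms of each column as K = Σ(ρt)_known − 3380 × (depth of known layers): K_1 = 118514.94 − 3380×41.164 = −20619.38; K_2 = 37902.1 − 3380×(1.335 + 14.09) = −14234.4.
Balance: K_1 = K_2 − x×(3380 − 2930), so x = (K_2 − K_1)/(3380 − 2930) = 6384.98/450 = 14.2 km.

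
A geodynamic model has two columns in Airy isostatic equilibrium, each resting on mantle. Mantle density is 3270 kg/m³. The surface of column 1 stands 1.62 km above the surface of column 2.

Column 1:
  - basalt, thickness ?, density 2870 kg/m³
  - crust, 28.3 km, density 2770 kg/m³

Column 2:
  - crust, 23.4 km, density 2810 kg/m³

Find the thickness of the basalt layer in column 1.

4.78 km

Take the compensation level at the base of the deeper column (depth z_c below the surface of column 1) and equate Σ ρ_i t_i down to z_c; mantle fills any gap and the z_c terms cancel.
Column 1: x×2870 + 28.3×2770 + (z_c − 28.3 − x)×3270
Column 2: 1.62×0 + 23.4×2810 + (z_c − 1.62 − 23.4)×3270
The z_c×3270 term appears on both sides and cancels. Collect the known terms of each column as K = Σ(ρt)_known − 3270 × (depth of known layers): K_1 = 78391 − 3270×28.3 = −14150; K_2 = 65754 − 3270×(1.62 + 23.4) = −16061.4.
Balance: K_1 − x×(3270 − 2870) = K_2, so x = (K_1 − K_2)/(3270 − 2870) = 1911.4/400 = 4.78 km.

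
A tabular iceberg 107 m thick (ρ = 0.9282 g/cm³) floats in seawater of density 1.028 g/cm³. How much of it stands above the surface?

Floating equilibrium: submerged depth d = t ρ_obj/ρ_fluid = 107 m × 0.9282/1.028 = 96.61 m.
Freeboard = t − d = 107 m − 96.61 m = 10.4 m.

10.4 m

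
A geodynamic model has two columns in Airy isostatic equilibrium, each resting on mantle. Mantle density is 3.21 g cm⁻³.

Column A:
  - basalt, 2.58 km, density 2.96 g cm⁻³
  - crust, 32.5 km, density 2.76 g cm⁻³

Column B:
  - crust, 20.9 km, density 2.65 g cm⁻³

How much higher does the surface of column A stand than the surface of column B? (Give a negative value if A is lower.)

For any compensation level in the mantle, the mantle terms cancel and isostasy reduces to e = (Σt_A − Σt_B) − (Σ(ρt)_A − Σ(ρt)_B) / ρ_m.
Σt_A = 35.08 km; Σt_B = 20.9 km; Σ(ρt)_A = 97.3368; Σ(ρt)_B = 55.385 (in km·g cm⁻³).
e = (35.08 − 20.9) − (97.3368 − 55.385) / 3.21 = 1.11 km.

1.11 km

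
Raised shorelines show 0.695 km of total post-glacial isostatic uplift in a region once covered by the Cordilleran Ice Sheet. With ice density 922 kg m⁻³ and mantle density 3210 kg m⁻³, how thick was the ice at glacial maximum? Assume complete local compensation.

u = t ρ_ice/ρ_m → t = u ρ_m/ρ_ice = 0.695 km × 3210/922 = 2.42 km.

2.42 km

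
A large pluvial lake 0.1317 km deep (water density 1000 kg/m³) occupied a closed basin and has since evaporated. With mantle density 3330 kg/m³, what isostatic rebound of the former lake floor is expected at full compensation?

u = d ρ_w/ρ_m = 0.1317 km × 1000/3330 = 0.0395 km.

0.0395 km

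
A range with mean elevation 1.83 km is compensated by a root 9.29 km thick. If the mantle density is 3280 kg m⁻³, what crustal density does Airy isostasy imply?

ρ_c h = (ρ_m − ρ_c) r → ρ_c (h + r) = ρ_m r → ρ_c = ρ_m r / (h + r).
ρ_c = 3280 × 9.29 km / (1.83 km + 9.29 km) = 2740 kg m⁻³.

2740 kg m⁻³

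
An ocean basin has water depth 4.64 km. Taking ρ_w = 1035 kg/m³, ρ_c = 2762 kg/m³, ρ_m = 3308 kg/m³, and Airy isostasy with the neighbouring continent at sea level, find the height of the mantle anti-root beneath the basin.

Equating mass per unit area of the two columns: replacing crust with seawater at the top is compensated by replacing crust with mantle at the base: d (ρ_c − ρ_w) = a (ρ_m − ρ_c).
a = d (ρ_c − ρ_w)/(ρ_m − ρ_c) = 4.64 km × 1727/546 = 14.7 km.

14.7 km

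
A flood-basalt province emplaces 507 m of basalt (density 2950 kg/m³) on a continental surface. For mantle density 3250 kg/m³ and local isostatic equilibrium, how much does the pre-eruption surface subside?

Subaerial loading: s = t ρ_load / ρ_m.
s = 507 m × 2950/3250 = 460 m.

460 m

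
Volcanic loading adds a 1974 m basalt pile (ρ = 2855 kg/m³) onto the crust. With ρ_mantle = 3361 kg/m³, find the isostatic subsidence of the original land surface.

1680 m

Subaerial loading: s = t ρ_load / ρ_m.
s = 1974 m × 2855/3361 = 1680 m.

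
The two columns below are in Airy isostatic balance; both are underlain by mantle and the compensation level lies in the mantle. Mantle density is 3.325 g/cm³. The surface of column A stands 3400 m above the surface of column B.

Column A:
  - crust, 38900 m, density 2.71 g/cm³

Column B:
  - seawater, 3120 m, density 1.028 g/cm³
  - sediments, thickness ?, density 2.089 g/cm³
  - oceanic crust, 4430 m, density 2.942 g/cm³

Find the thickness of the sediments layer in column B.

Take the compensation level at the base of the deeper column (depth z_c below the surface of column A) and equate Σ ρ_i t_i down to z_c; mantle fills any gap and the z_c terms cancel.
Column A: 38900×2.71 + (z_c − 38900)×3.325
Column B: 3400×0 + 3120×1.028 + x×2.089 + 4430×2.942 + (z_c − 3400 − 7550 − x)×3.325
The z_c×3.325 term appears on both sides and cancels. Collect the known terms of each column as K = Σ(ρt)_known − 3.325 × (depth of known layers): K_A = 105419 − 3.325×38900 = −23923.5; K_B = 16240.42 − 3.325×(3400 + 7550) = −20168.33.
Balance: K_A = K_B − x×(3.325 − 2.089), so x = (K_B − K_A)/(3.325 − 2.089) = 3755.17/1.236 = 3040 m.

3040 m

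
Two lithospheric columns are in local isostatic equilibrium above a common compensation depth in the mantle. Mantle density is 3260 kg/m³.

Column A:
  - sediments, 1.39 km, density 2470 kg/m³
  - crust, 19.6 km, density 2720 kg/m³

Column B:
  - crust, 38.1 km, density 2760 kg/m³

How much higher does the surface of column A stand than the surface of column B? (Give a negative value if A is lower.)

For any compensation level in the mantle, the mantle terms cancel and isostasy reduces to e = (Σt_A − Σt_B) − (Σ(ρt)_A − Σ(ρt)_B) / ρ_m.
Σt_A = 20.99 km; Σt_B = 38.1 km; Σ(ρt)_A = 56745.3; Σ(ρt)_B = 105156 (in km·kg/m³).
e = (20.99 − 38.1) − (56745.3 − 105156) / 3260 = −2.26 km.

−2.26 km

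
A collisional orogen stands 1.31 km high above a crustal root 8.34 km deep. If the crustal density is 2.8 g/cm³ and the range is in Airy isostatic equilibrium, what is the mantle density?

3.24 g/cm³

Airy balance: ρ_c h = (ρ_m − ρ_c) r → ρ_m = ρ_c (1 + h/r).
ρ_m = 2.8 × (1 + 1.31 km/8.34 km) = 3.24 g/cm³.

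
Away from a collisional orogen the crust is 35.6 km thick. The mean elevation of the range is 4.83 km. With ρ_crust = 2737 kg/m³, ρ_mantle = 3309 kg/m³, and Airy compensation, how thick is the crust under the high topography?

Root depth r = h ρ_c / (ρ_m − ρ_c) = 4.83 km × 2737 / 572 = 23.11 km.
Total thickness = T + h + r = 35.6 km + 4.83 km + 23.11 km = 63.5 km.

63.5 km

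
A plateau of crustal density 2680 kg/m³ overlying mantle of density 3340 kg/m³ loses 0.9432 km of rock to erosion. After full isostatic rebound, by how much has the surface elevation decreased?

0.186 km

Rebound u = e ρ_c/ρ_m = 0.9432 km × 2680/3340 = 0.7568 km.
Net surface drop = e − u = 0.9432 km − 0.7568 km = e (ρ_m − ρ_c)/ρ_m = 0.186 km.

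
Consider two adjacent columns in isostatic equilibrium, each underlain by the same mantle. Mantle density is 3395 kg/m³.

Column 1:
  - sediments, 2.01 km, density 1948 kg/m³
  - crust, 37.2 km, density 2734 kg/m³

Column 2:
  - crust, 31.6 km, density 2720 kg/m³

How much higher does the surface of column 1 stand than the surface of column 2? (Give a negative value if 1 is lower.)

1.82 km

For any compensation level in the mantle, the mantle terms cancel and isostasy reduces to e = (Σt_1 − Σt_2) − (Σ(ρt)_1 − Σ(ρt)_2) / ρ_m.
Σt_1 = 39.21 km; Σt_2 = 31.6 km; Σ(ρt)_1 = 105620.28; Σ(ρt)_2 = 85952 (in km·kg/m³).
e = (39.21 − 31.6) − (105620.28 − 85952) / 3395 = 1.82 km.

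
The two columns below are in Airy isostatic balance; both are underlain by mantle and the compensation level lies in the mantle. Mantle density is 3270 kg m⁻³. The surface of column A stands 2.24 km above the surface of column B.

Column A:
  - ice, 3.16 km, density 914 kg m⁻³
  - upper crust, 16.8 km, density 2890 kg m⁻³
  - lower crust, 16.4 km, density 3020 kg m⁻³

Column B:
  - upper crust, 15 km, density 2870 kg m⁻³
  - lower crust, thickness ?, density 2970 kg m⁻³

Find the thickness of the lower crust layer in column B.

Take the compensation level at the base of the deeper column (depth z_c below the surface of column A) and equate Σ ρ_i t_i down to z_c; mantle fills any gap and the z_c terms cancel.
Column A: 3.16×914 + 16.8×2890 + 16.4×3020 + (z_c − 36.36)×3270
Column B: 2.24×0 + 15×2870 + x×2970 + (z_c − 2.24 − 15 − x)×3270
The z_c×3270 term appears on both sides and cancels. Collect the known terms of each column as K = Σ(ρt)_known − 3270 × (depth of known layers): K_A = 100968.24 − 3270×36.36 = −17928.96; K_B = 43050 − 3270×(2.24 + 15) = −13324.8.
Balance: K_A = K_B − x×(3270 − 2970), so x = (K_B − K_A)/(3270 − 2970) = 4604.16/300 = 15.3 km.

15.3 km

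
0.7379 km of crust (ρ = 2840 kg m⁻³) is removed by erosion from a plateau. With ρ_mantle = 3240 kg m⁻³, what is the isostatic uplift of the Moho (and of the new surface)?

Unloading: uplift u = e ρ_c/ρ_m = 0.7379 km × 2840/3240 = 0.647 km.

0.647 km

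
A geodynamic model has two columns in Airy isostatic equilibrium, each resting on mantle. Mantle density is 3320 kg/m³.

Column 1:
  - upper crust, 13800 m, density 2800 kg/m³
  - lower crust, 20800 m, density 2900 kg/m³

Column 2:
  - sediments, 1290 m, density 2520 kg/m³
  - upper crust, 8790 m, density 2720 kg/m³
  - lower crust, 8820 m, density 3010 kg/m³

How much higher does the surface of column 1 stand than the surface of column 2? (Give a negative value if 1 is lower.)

2070 m

For any compensation level in the mantle, the mantle terms cancel and isostasy reduces to e = (Σt_1 − Σt_2) − (Σ(ρt)_1 − Σ(ρt)_2) / ρ_m.
Σt_1 = 34600 m; Σt_2 = 18900 m; Σ(ρt)_1 = 98960000; Σ(ρt)_2 = 53707800 (in m·kg/m³).
e = (34600 − 18900) − (98960000 − 53707800) / 3320 = 2070 m.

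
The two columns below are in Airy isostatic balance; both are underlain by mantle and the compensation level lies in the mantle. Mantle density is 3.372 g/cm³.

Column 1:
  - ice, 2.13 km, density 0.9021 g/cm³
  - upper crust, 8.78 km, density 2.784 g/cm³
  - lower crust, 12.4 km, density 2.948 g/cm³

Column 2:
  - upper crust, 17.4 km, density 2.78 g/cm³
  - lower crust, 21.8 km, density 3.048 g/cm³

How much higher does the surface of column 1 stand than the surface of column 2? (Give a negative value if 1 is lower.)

−0.499 km

For any compensation level in the mantle, the mantle terms cancel and isostasy reduces to e = (Σt_1 − Σt_2) − (Σ(ρt)_1 − Σ(ρt)_2) / ρ_m.
Σt_1 = 23.31 km; Σt_2 = 39.2 km; Σ(ρt)_1 = 62.920193; Σ(ρt)_2 = 114.8184 (in km·g/cm³).
e = (23.31 − 39.2) − (62.920193 − 114.8184) / 3.372 = −0.499 km.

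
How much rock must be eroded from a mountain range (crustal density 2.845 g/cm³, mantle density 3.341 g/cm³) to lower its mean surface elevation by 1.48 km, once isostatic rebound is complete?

9.97 km

Net drop Δ = e − u = e − e ρ_c/ρ_m = e (ρ_m − ρ_c)/ρ_m.
e = Δ ρ_m/(ρ_m − ρ_c) = 1.48 km × 3.341/0.496 = 9.97 km.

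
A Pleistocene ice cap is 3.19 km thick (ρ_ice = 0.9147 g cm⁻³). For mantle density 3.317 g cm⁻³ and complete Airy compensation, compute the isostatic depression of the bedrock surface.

0.88 km

For local isostatic compensation: the ice load ρ_ice t is balanced by mantle displaced below, ρ_m s.
s = t ρ_ice / ρ_m = 3.19 km × 0.9147/3.317 = 0.88 km.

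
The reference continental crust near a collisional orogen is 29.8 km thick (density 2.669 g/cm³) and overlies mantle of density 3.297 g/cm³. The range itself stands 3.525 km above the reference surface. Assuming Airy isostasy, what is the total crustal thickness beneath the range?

Root depth r = h ρ_c / (ρ_m − ρ_c) = 3.525 km × 2.669 / 0.628 = 14.98 km.
Total thickness = T + h + r = 29.8 km + 3.525 km + 14.98 km = 48.3 km.

48.3 km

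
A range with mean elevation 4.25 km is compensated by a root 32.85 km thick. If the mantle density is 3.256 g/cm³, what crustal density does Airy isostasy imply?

2.88 g/cm³

ρ_c h = (ρ_m − ρ_c) r → ρ_c (h + r) = ρ_m r → ρ_c = ρ_m r / (h + r).
ρ_c = 3.256 × 32.85 km / (4.25 km + 32.85 km) = 2.88 g/cm³.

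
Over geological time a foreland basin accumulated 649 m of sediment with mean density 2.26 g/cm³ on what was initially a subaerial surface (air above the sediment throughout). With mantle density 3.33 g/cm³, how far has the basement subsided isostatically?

Subaerial load: s = t ρ_sed / ρ_m = 649 m × 2.26/3.33 = 440 m.

440 m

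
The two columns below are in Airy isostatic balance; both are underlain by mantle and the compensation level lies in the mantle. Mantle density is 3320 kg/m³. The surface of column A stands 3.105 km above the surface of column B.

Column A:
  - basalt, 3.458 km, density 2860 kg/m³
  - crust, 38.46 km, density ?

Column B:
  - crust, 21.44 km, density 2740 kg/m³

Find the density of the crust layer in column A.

2770 kg/m³

Take the compensation level at the base of the deeper column (depth z_c below the surface of column A) and equate Σ ρ_i t_i down to z_c; mantle fills any gap and the z_c terms cancel.
Column A: 3.458×2860 + 38.46×ρ + (z_c − 41.918)×3320
Column B: 3.105×0 + 21.44×2740 + (z_c − 3.105 − 21.44)×3320
The z_c×3320 term appears on both sides and cancels. Collect the known terms of each column as K = Σ(ρt)_known − 3320 × (depth of known layers): K_A = 9889.88 − 3320×41.918 = −129277.88; K_B = 58745.6 − 3320×(3.105 + 21.44) = −22743.8.
Balance: K_A + 38.46×ρ = K_B, so ρ = (K_B − K_A)/38.46 = 106534/38.46 = 2770 kg/m³.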